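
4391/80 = 54+71/80 = 54.89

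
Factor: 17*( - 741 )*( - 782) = 9850854 = 2^1 * 3^1*13^1*17^2*19^1*23^1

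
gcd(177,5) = 1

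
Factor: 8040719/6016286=2^(  -  1)*347^(-1)* 1217^1  *6607^1 * 8669^(- 1)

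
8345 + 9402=17747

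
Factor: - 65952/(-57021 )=2^5*3^1*83^(  -  1 )= 96/83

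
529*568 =300472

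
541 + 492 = 1033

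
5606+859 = 6465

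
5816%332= 172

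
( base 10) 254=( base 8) 376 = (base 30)8e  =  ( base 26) 9k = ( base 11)211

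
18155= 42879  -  24724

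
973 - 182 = 791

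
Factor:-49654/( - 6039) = 74/9 = 2^1 * 3^(  -  2)* 37^1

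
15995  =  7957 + 8038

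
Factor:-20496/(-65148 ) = 2^2*7^1 *89^( - 1)=28/89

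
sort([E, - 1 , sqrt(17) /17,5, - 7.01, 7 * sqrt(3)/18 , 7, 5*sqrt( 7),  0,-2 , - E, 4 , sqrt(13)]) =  [ - 7.01, - E, - 2, - 1,0,sqrt(17)/17,7*sqrt( 3)/18,E, sqrt(13 ),4,5 , 7, 5*sqrt( 7)]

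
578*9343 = 5400254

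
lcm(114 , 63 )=2394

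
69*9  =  621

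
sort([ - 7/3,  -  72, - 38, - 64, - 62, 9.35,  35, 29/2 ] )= [ - 72, - 64, - 62,  -  38, - 7/3, 9.35, 29/2, 35]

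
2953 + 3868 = 6821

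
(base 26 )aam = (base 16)1b82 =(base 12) 40aa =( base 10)7042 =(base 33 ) 6FD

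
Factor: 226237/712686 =2^( - 1)*3^( - 1)*11^1*13^( - 1)*131^1*157^1*9137^( - 1) 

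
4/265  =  4/265 = 0.02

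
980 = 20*49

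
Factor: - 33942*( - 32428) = 1100671176 = 2^3*3^1 * 11^2*67^1*5657^1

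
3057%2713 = 344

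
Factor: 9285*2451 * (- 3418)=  - 77785254630 = - 2^1*3^2*5^1 *19^1*43^1 * 619^1 * 1709^1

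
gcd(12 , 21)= 3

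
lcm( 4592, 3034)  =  169904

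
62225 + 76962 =139187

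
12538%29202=12538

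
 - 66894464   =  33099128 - 99993592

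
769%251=16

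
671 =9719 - 9048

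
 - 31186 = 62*( - 503)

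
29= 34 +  - 5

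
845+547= 1392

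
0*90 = 0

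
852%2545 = 852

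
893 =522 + 371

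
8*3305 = 26440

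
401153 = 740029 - 338876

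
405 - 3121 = - 2716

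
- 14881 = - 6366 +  - 8515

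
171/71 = 171/71= 2.41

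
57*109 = 6213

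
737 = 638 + 99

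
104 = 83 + 21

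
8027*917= 7360759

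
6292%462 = 286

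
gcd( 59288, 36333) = 1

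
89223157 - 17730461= 71492696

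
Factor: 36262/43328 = 2^( - 5 )*677^( - 1)*18131^1  =  18131/21664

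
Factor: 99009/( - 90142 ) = -2^( - 1 )*3^3* 13^( - 1)*19^1*193^1*3467^(  -  1)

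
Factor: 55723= 103^1 *541^1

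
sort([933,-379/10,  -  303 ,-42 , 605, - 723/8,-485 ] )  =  [ - 485, - 303,-723/8, - 42, - 379/10 , 605 , 933] 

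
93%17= 8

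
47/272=47/272 = 0.17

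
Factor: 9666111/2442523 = 3^1  *7^1*13^1*271^( - 1)*9013^( - 1)*35407^1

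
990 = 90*11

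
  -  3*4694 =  -14082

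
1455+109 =1564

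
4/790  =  2/395 = 0.01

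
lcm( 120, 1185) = 9480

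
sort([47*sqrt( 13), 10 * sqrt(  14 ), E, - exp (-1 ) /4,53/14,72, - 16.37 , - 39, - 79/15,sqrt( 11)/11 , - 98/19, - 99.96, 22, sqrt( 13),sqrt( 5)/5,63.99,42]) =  [-99.96, - 39, - 16.37, - 79/15 , - 98/19, - exp( - 1)/4, sqrt( 11 )/11, sqrt( 5)/5 , E,sqrt(13), 53/14 , 22 , 10*sqrt(14),42 , 63.99 , 72, 47*sqrt( 13 ) ]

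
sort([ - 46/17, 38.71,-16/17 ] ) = [ - 46/17, - 16/17, 38.71] 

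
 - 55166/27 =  - 2044 + 22/27 =- 2043.19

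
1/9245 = 1/9245= 0.00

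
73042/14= 5217  +  2/7 = 5217.29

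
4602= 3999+603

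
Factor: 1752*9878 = 2^4*3^1*11^1*73^1 * 449^1 = 17306256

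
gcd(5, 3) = 1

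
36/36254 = 18/18127 = 0.00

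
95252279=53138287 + 42113992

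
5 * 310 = 1550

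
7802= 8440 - 638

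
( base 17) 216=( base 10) 601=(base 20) 1A1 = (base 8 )1131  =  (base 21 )17d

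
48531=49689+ - 1158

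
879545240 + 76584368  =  956129608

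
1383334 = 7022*197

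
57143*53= 3028579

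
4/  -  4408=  - 1 + 1101/1102 = -  0.00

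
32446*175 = 5678050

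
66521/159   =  418+ 59/159 = 418.37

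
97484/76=1282 + 13/19 = 1282.68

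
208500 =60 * 3475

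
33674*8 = 269392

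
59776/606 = 98 + 194/303 = 98.64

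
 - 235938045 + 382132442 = 146194397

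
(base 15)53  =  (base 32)2E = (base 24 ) 36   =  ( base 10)78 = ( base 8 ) 116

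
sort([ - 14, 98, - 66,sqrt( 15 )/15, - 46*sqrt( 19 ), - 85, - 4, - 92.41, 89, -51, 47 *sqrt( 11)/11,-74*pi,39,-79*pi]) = [ - 79*pi, -74*pi, - 46*sqrt(19 ), - 92.41 , - 85,-66,  -  51,-14 , - 4,sqrt(15 ) /15,47*sqrt( 11 )/11,39, 89, 98 ]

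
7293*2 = 14586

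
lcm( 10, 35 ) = 70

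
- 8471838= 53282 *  ( - 159)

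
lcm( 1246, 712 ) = 4984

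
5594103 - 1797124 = 3796979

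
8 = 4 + 4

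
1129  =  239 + 890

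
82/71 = 82/71 = 1.15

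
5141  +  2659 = 7800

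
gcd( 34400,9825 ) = 25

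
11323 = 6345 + 4978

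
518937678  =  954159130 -435221452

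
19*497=9443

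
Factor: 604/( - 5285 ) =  - 2^2*5^( - 1 )*7^( - 1) = - 4/35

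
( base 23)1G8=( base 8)1611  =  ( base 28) 149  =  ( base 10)905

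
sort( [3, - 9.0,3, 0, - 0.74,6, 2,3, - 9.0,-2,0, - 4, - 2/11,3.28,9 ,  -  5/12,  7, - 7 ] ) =[- 9.0 ,  -  9.0, - 7,-4, - 2, - 0.74, -5/12,-2/11,0,0,2,3,3, 3,3.28, 6,7,9]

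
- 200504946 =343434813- 543939759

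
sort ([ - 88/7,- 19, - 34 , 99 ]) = [-34, - 19, - 88/7, 99]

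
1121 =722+399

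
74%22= 8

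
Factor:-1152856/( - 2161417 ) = 2^3 * 53^1*2719^1*2161417^(-1) 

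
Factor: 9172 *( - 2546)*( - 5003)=2^3*19^1*67^1*2293^1* 5003^1 =116829615736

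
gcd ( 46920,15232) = 136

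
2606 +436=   3042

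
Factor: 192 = 2^6 * 3^1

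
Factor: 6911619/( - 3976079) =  - 3^1*11^1*13^1 * 17^( - 1) * 23^ (-1)* 10169^(  -  1)* 16111^1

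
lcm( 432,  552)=9936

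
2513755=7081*355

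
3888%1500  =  888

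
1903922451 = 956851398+947071053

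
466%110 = 26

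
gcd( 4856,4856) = 4856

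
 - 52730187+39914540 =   -  12815647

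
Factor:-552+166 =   -  2^1*193^1 = - 386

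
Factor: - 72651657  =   - 3^1*13^1*467^1*3989^1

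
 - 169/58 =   -  3  +  5/58= - 2.91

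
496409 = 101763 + 394646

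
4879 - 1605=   3274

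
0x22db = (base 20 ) 1263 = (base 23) GJM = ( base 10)8923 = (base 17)1def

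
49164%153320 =49164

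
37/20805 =37/20805 =0.00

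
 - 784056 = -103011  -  681045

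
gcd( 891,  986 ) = 1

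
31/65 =31/65 = 0.48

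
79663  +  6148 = 85811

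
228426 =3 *76142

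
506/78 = 253/39=6.49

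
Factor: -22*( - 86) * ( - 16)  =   - 2^6*11^1*43^1 = - 30272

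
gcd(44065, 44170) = 35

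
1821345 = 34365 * 53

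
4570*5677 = 25943890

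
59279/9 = 59279/9=6586.56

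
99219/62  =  1600+ 19/62 = 1600.31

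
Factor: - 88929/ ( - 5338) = 2^ ( - 1) * 3^2*17^( - 1)*41^1* 157^(-1 )*241^1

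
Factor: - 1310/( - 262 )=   5^1  =  5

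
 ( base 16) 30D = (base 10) 781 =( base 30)q1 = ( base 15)371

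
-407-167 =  - 574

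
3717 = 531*7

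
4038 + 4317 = 8355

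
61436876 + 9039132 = 70476008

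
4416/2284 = 1104/571 = 1.93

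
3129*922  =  2884938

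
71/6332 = 71/6332=0.01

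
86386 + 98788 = 185174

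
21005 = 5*4201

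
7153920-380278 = 6773642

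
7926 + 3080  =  11006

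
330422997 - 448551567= - 118128570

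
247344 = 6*41224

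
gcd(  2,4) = 2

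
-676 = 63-739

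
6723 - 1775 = 4948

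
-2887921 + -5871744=- 8759665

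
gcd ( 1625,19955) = 65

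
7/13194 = 7/13194 = 0.00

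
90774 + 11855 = 102629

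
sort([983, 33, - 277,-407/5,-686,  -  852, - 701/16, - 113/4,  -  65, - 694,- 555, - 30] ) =[ -852, - 694, -686, - 555, - 277,-407/5,  -  65, - 701/16, - 30, - 113/4,33, 983]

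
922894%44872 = 25454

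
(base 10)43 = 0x2b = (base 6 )111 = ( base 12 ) 37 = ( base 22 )1L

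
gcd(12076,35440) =4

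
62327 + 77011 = 139338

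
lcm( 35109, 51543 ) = 2422521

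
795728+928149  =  1723877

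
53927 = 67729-13802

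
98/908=49/454 = 0.11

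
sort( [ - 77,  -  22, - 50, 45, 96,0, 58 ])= [- 77,-50, - 22, 0, 45,58,96 ]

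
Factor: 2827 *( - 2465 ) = - 5^1*11^1*17^1*29^1*257^1 = -6968555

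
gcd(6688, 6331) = 1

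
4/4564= 1/1141 =0.00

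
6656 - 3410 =3246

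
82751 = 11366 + 71385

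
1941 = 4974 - 3033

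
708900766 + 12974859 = 721875625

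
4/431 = 4/431 = 0.01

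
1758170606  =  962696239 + 795474367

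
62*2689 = 166718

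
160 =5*32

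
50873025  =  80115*635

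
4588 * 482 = 2211416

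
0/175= 0= 0.00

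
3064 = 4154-1090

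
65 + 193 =258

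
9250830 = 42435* 218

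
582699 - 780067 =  - 197368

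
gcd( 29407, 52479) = 7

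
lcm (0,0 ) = 0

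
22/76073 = 22/76073= 0.00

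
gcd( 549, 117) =9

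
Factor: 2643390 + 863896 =2^1 * 19^1*92297^1 = 3507286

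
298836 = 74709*4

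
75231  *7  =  526617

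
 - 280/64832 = - 35/8104 = - 0.00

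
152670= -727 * ( - 210)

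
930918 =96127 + 834791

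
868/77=124/11 = 11.27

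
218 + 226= 444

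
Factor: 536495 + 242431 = 778926 = 2^1*3^1*131^1 * 991^1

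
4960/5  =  992 = 992.00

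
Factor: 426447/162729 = 967/369 = 3^( - 2 )*41^(-1 )*967^1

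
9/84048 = 3/28016 = 0.00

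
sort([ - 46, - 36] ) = [ - 46, - 36 ] 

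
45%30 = 15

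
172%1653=172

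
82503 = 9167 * 9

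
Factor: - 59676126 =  - 2^1 * 3^1*79^1*125899^1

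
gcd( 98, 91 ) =7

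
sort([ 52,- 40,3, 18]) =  [ - 40 , 3, 18,52]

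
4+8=12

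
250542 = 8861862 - 8611320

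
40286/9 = 40286/9 = 4476.22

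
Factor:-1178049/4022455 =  - 69297/236615 = -3^1*5^( - 1) * 37^( - 1)* 1279^( - 1)*23099^1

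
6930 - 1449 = 5481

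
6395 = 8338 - 1943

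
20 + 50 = 70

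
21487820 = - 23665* ( - 908)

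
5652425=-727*( - 7775) 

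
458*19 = 8702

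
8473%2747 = 232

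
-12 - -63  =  51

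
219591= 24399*9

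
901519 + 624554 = 1526073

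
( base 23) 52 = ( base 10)117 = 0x75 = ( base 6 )313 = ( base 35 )3C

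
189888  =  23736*8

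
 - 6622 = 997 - 7619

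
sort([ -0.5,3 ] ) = [ - 0.5,  3 ]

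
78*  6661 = 519558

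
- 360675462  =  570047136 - 930722598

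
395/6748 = 395/6748 = 0.06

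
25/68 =25/68=0.37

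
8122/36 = 225 + 11/18 = 225.61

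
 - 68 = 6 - 74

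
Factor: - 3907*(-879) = 3434253  =  3^1*293^1 * 3907^1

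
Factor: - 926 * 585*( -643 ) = 348319530  =  2^1 * 3^2*5^1*13^1*463^1*643^1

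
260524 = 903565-643041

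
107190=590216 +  - 483026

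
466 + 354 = 820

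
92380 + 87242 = 179622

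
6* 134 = 804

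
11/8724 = 11/8724 = 0.00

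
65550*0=0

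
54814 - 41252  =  13562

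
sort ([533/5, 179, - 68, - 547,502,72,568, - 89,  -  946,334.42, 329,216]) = [ - 946, - 547 ,-89, - 68,72,  533/5,179, 216, 329 , 334.42,  502,568]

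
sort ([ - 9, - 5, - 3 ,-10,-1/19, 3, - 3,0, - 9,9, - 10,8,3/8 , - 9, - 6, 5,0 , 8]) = [ - 10 ,-10,-9, - 9,-9, - 6 , - 5, - 3, - 3,- 1/19,0,0,3/8 , 3,5,  8,8,  9 ] 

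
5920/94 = 2960/47 = 62.98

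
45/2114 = 45/2114 = 0.02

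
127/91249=127/91249=0.00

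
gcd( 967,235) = 1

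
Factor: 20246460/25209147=6748820/8403049 = 2^2*5^1*13^1*17^ ( - 1 )*101^1*103^ ( - 1 )* 257^1*4799^( - 1)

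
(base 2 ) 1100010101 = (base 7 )2205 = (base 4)30111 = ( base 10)789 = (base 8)1425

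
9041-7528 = 1513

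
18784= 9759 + 9025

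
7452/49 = 152+4/49 = 152.08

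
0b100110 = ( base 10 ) 38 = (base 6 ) 102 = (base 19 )20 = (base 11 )35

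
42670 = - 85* (-502)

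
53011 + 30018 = 83029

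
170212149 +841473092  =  1011685241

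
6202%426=238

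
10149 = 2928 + 7221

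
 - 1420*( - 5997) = 8515740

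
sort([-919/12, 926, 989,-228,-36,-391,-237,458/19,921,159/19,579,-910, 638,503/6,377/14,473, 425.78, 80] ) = [ - 910 , - 391,-237,-228, - 919/12,-36,159/19,458/19,377/14, 80 , 503/6,425.78, 473,579, 638, 921,926 , 989]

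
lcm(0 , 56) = 0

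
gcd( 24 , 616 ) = 8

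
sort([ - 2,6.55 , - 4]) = [ - 4, - 2,6.55] 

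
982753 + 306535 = 1289288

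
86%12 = 2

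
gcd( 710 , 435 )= 5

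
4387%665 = 397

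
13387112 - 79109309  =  - 65722197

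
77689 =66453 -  - 11236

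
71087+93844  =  164931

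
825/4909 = 825/4909= 0.17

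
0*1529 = 0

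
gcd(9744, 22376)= 8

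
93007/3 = 93007/3 = 31002.33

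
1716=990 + 726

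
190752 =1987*96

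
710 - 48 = 662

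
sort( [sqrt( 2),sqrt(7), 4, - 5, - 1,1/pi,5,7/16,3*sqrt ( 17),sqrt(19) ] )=[ - 5, - 1,1/pi,7/16 , sqrt( 2), sqrt( 7 ),4,sqrt(19), 5, 3*sqrt( 17)]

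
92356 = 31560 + 60796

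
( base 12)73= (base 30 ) 2R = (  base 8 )127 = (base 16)57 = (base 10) 87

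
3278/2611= 3278/2611 =1.26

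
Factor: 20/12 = 5/3 = 3^ ( - 1 )*5^1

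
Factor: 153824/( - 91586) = -2^4*19^1*181^( - 1) = - 304/181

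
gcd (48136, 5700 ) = 4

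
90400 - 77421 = 12979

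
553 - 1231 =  - 678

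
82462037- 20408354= 62053683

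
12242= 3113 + 9129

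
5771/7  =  5771/7 = 824.43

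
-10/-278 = 5/139= 0.04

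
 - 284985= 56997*(  -  5 )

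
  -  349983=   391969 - 741952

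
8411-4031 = 4380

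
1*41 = 41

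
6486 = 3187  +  3299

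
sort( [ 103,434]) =[ 103,  434]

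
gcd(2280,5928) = 456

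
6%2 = 0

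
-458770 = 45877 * ( - 10)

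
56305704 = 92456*609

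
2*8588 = 17176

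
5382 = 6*897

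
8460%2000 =460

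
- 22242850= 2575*( - 8638 ) 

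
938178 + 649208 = 1587386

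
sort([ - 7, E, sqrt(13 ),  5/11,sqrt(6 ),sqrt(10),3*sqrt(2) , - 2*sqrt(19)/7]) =[ - 7,-2*sqrt(19)/7, 5/11,sqrt(6), E,sqrt(10 ),  sqrt( 13),3 * sqrt( 2) ] 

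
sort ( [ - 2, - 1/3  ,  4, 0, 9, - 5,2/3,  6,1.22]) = [ - 5, - 2 , - 1/3,0, 2/3 , 1.22 , 4,6,9 ] 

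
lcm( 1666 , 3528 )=59976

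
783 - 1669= - 886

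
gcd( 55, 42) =1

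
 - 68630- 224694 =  - 293324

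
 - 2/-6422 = 1/3211=0.00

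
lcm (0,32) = 0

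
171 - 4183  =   - 4012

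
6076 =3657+2419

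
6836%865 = 781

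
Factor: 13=13^1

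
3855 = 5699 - 1844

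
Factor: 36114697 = 5879^1 *6143^1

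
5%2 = 1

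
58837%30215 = 28622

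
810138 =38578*21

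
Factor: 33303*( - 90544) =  - 3015386832 = -  2^4*3^1*17^1*653^1 * 5659^1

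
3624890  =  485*7474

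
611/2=305 + 1/2= 305.50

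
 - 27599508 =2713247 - 30312755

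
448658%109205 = 11838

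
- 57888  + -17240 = - 75128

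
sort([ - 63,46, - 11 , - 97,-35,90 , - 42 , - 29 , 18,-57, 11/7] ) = [ - 97, - 63, - 57, - 42, - 35, - 29 , - 11,11/7,18,46, 90]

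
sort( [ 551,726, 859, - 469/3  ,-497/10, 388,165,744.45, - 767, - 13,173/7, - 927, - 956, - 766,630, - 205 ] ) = [ - 956,-927, - 767 , - 766, - 205, - 469/3, - 497/10, - 13,173/7, 165, 388,551, 630,726, 744.45, 859 ]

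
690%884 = 690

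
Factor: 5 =5^1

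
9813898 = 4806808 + 5007090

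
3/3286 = 3/3286 = 0.00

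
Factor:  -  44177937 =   -  3^1 * 181^1*81359^1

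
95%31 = 2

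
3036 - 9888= -6852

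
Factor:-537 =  - 3^1*179^1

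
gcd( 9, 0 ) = 9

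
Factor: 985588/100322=2^1 * 53^1 * 103^( - 1 )*487^( - 1)*4649^1 =492794/50161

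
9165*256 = 2346240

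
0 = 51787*0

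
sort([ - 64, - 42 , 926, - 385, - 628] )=[ - 628,  -  385, - 64, - 42  ,  926 ] 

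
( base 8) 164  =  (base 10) 116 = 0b1110100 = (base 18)68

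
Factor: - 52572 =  - 2^2 * 3^1*13^1*337^1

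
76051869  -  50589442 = 25462427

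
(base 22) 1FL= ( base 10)835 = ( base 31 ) QT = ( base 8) 1503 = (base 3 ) 1010221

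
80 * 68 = 5440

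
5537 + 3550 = 9087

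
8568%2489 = 1101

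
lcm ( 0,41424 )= 0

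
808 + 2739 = 3547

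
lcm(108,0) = 0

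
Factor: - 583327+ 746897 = 2^1 * 5^1 * 11^1*1487^1=   163570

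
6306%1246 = 76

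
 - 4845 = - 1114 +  - 3731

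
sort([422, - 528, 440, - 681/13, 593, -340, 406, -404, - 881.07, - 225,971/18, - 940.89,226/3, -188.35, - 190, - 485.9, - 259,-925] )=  [ - 940.89, - 925, - 881.07, - 528, - 485.9, - 404,  -  340, -259, - 225, - 190, - 188.35, - 681/13 , 971/18,226/3, 406, 422,440,593 ]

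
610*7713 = 4704930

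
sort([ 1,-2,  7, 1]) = [ - 2,  1, 1 , 7]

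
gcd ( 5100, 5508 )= 204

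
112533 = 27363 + 85170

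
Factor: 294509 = 294509^1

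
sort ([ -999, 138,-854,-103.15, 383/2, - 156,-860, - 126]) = [ - 999, -860, - 854 , - 156, - 126, -103.15,138,383/2]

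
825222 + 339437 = 1164659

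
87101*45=3919545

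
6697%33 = 31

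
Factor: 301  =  7^1*43^1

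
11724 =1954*6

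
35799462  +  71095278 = 106894740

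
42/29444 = 21/14722 = 0.00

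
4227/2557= 1 + 1670/2557= 1.65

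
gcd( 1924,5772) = 1924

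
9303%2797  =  912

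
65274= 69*946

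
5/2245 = 1/449  =  0.00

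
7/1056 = 7/1056 = 0.01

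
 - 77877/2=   -  77877/2 = - 38938.50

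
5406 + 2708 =8114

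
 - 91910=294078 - 385988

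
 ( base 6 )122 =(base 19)2c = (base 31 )1J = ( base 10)50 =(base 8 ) 62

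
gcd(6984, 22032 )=72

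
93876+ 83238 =177114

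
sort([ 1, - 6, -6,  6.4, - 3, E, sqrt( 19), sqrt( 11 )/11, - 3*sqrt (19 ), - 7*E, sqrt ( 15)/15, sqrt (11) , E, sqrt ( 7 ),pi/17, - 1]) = [ - 7*E,  -  3*sqrt( 19 ), - 6, - 6, - 3, - 1,pi/17, sqrt( 15 )/15,  sqrt(11 )/11,1, sqrt(7), E,E,sqrt(11),sqrt( 19 ),6.4] 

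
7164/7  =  1023  +  3/7=1023.43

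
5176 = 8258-3082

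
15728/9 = 1747 + 5/9 = 1747.56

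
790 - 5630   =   - 4840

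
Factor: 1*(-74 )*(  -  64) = 2^7*37^1 =4736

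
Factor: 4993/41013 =3^(-3)*7^( - 2)*31^( - 1)*4993^1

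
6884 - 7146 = - 262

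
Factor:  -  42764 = - 2^2*10691^1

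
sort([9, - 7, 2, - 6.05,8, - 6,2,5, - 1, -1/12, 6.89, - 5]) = [- 7, - 6.05, - 6,-5, - 1, - 1/12,2 , 2,5 , 6.89  ,  8,9] 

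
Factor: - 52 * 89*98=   -  453544 = - 2^3*7^2 * 13^1*89^1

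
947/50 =18 + 47/50 = 18.94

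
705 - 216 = 489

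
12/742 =6/371 = 0.02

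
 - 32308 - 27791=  - 60099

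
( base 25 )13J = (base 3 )222122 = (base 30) NT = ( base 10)719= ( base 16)2CF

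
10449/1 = 10449 = 10449.00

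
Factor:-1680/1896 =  - 2^1* 5^1*7^1*79^( - 1)=-70/79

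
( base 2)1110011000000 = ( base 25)bja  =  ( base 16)1cc0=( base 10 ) 7360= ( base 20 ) I80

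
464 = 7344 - 6880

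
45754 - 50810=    - 5056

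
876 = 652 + 224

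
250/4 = 125/2 = 62.50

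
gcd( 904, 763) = 1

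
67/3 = 67/3 =22.33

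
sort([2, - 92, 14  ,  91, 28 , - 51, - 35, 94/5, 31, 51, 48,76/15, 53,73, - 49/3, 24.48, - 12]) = [ - 92,  -  51, - 35, - 49/3,  -  12, 2, 76/15, 14, 94/5,  24.48, 28,31,48, 51,53,73,  91 ] 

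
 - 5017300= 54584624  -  59601924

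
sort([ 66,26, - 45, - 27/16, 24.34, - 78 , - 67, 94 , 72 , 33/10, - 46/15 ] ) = [ - 78 ,- 67, - 45, - 46/15, - 27/16 , 33/10,24.34,26  ,  66 , 72,  94]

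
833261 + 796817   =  1630078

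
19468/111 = 19468/111 = 175.39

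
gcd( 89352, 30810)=6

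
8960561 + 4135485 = 13096046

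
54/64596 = 9/10766 = 0.00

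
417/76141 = 417/76141 = 0.01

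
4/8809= 4/8809 = 0.00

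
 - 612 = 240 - 852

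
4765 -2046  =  2719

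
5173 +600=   5773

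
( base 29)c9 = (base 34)AH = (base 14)1b7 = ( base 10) 357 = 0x165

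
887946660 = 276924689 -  - 611021971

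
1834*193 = 353962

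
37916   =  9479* 4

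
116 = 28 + 88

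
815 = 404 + 411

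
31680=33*960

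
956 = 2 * 478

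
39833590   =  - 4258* ( - 9355 )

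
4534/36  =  125 +17/18 = 125.94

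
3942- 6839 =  - 2897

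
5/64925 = 1/12985 = 0.00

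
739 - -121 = 860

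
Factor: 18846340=2^2*5^1*942317^1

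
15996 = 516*31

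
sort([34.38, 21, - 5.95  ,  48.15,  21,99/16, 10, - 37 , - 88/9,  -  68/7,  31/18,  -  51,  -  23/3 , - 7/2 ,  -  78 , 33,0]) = [ - 78 , - 51,-37 , - 88/9,-68/7,-23/3, -5.95, - 7/2,  0,  31/18,99/16, 10, 21 , 21,33,34.38 , 48.15] 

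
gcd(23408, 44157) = 1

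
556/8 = 69 + 1/2 = 69.50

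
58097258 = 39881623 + 18215635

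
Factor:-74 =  - 2^1*37^1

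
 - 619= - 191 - 428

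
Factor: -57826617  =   - 3^1*19275539^1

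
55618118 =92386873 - 36768755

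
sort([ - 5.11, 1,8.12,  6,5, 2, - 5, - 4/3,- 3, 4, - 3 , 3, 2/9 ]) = [ - 5.11, - 5 , - 3,  -  3 ,-4/3 , 2/9,  1 , 2, 3, 4 , 5, 6,8.12] 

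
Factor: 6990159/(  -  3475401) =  - 11^1*31^1*6833^1 * 1158467^( - 1 ) = - 2330053/1158467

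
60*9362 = 561720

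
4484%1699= 1086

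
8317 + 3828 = 12145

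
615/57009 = 205/19003 =0.01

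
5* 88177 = 440885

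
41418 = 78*531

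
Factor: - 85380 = -2^2*3^1 * 5^1 * 1423^1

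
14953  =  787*19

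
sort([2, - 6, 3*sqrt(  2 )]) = [- 6,2,3*sqrt( 2) ] 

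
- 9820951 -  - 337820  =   - 9483131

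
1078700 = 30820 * 35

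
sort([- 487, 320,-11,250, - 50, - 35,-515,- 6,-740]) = [ - 740 , - 515,  -  487, - 50,- 35, -11 ,-6,250, 320]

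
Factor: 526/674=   263/337 = 263^1 * 337^(-1) 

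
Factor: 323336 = 2^3*13^1 * 3109^1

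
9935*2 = 19870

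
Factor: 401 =401^1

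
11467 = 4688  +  6779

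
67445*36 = 2428020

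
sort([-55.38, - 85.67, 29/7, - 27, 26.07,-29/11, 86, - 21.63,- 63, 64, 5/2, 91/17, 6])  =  [  -  85.67, -63, - 55.38, - 27, - 21.63, - 29/11, 5/2,29/7,  91/17, 6, 26.07,64, 86]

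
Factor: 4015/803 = 5^1 = 5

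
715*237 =169455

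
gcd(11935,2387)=2387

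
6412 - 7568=  -  1156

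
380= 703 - 323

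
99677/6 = 16612+5/6 = 16612.83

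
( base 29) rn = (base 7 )2231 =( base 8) 1446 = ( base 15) 38b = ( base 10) 806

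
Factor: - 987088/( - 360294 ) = 2^3*3^(  -  1)*11^( - 1 )*17^1*19^1*53^( - 1)*103^( - 1) * 191^1  =  493544/180147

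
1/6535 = 1/6535 =0.00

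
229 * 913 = 209077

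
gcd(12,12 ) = 12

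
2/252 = 1/126 = 0.01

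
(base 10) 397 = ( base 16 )18d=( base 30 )D7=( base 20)jh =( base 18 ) 141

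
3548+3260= 6808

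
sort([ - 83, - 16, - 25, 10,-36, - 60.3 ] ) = [ - 83, -60.3 , - 36,-25, - 16,10] 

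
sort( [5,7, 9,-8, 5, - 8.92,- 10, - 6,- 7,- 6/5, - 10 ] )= [-10, - 10, -8.92,-8, - 7,-6, - 6/5,5, 5,7,9 ] 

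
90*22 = 1980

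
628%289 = 50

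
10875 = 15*725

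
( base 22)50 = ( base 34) 38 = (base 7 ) 215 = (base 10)110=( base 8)156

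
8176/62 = 4088/31   =  131.87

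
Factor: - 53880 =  - 2^3*3^1* 5^1 * 449^1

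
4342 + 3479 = 7821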